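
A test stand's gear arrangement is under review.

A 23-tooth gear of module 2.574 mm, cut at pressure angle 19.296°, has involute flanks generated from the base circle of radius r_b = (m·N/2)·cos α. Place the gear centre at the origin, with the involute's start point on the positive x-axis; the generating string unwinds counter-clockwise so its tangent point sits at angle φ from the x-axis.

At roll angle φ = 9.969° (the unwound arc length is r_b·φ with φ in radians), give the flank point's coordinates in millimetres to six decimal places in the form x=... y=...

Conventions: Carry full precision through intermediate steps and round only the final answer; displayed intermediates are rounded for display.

single-mesh involute tooth geometry (23T wheel at module 2.574)
pitch radius r_p = m·N/2 = 2.574·23/2 = 29.601000
base radius r_b = r_p·cos α = 29.601000·cos 19.296° = 27.938135
roll angle φ = 9.969° = 0.17399187 rad
x = r_b·(cos φ + φ·sin φ) = 28.357828
y = r_b·(sin φ − φ·cos φ) = 0.048904

x=28.357828 y=0.048904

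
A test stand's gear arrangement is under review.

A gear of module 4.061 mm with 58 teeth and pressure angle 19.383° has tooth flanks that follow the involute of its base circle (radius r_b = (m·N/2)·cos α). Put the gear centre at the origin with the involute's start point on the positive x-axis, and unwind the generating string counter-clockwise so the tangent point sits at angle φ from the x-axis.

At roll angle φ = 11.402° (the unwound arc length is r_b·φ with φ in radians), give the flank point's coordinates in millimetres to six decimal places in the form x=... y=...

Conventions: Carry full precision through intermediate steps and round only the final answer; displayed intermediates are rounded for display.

x=113.272031 y=0.290686

single-mesh involute tooth geometry (58T wheel at module 4.061)
pitch radius r_p = m·N/2 = 4.061·58/2 = 117.769000
base radius r_b = r_p·cos α = 117.769000·cos 19.383° = 111.093991
roll angle φ = 11.402° = 0.19900244 rad
x = r_b·(cos φ + φ·sin φ) = 113.272031
y = r_b·(sin φ − φ·cos φ) = 0.290686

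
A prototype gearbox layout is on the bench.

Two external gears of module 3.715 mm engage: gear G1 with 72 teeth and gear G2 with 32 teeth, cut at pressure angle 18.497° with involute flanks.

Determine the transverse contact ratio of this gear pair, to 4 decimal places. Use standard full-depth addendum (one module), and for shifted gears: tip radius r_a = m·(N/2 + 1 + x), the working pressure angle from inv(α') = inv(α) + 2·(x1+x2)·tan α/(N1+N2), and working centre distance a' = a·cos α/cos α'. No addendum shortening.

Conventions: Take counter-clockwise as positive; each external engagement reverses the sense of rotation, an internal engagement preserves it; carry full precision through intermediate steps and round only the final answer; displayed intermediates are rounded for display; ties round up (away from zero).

class = single-mesh tooth geometry [involute pair 72T × 32T, m = 3.715]
base radii: r_b1 = 126.831027, r_b2 = 56.369346
tip radii: r_a1 = 137.455000, r_a2 = 63.155000
no profile shift: α' = α, a' = a
action lengths: √(r_a1²−r_b1²) = 52.988371, √(r_a2²−r_b2²) = 28.478956
base pitch p_b = π·m·cos α = 11.068095
CR = (52.988371 + 28.478956 − 193.180000·sin 18.49700°)/11.068095 = 1.823259
contact ratio ≈ 1.8233

1.8233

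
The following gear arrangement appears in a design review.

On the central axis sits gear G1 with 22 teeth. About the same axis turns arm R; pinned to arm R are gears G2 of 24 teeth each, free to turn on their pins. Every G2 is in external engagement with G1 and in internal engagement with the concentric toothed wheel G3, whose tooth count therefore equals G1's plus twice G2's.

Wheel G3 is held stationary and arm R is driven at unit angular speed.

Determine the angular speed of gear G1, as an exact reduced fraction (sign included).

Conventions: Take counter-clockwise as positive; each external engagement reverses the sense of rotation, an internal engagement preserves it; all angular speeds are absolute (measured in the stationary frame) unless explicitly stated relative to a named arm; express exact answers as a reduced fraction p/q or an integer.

46/11

topology: planetary set — G1 22T / G2 24T / G3 70T, arm = carrier (Willis)
ring teeth: 22 + 2·24 = 70
22(ω_sun−ω_arm) = −70(ω_ring−ω_arm),  ω_ring = 0, ω_arm = 1
ω_sun = 1 − (70/22)(0−1) = 46/11
exact speed ratio = 46/11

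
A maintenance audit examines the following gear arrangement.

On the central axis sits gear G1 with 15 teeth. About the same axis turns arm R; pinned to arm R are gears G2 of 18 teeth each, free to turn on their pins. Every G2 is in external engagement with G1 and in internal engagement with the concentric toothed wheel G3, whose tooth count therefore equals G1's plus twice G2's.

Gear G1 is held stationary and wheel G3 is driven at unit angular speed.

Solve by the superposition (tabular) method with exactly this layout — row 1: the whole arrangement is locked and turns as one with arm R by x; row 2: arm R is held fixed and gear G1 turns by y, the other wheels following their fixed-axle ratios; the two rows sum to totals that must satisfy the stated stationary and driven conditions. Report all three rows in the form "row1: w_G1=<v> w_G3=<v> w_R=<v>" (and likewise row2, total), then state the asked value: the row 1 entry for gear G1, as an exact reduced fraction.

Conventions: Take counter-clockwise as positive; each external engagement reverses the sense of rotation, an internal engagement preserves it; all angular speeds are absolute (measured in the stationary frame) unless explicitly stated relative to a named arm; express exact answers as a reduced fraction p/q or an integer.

row1: w_G1=17/22 w_G3=17/22 w_R=17/22
row2: w_G1=-17/22 w_G3=5/22 w_R=0
total: w_G1=0 w_G3=1 w_R=17/22
asked value: 17/22

class = planetary set [G3 = 15+2·18 = 51; Willis about the carrier]
row 1: whole set turns with the arm by x
row 2 — arm fixed, fixed-axis ratios: sun y, ring −(15/51)·y, arm 0
boundary: total ω_sun = x + y = 0 and total ω_ring = x − (15/51)·y = 1  ⇒  y = -17/22, x = 17/22
row 2 ring = −(15/51)·(-17/22) = 5/22
totals (row 1 + row 2): sun 17/22 + (-17/22) = 0, ring 17/22 + 5/22 = 1, arm 17/22 + 0 = 17/22
asked cell (row1, sun) = 17/22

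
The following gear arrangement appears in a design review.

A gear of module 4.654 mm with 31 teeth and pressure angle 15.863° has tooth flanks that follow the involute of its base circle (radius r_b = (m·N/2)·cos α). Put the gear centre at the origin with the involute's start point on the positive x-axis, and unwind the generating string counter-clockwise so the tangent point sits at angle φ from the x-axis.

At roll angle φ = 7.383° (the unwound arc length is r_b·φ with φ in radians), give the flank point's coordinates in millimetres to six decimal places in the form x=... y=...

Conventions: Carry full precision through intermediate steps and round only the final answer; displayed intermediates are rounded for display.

topology: single-mesh involute geometry — m = 4.654, N = 31
pitch radius r_p = m·N/2 = 4.654·31/2 = 72.137000
base radius r_b = r_p·cos α = 72.137000·cos 15.863° = 69.389881
roll angle φ = 7.383° = 0.12885766 rad
x = r_b·(cos φ + φ·sin φ) = 69.963576
y = r_b·(sin φ − φ·cos φ) = 0.049407

x=69.963576 y=0.049407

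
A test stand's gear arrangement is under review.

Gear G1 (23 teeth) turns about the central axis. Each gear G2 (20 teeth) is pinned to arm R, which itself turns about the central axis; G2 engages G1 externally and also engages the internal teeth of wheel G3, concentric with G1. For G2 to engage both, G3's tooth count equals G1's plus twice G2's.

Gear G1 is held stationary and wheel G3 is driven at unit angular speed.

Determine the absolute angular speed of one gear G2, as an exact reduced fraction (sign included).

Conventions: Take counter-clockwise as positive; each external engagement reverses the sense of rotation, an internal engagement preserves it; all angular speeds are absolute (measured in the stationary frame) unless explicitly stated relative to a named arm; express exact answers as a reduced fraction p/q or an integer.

63/40

planetary set (23T centre, 20T on arm, 63T internal) — Willis relation
ring teeth: 23 + 2·20 = 63
23(ω_sun−ω_arm) = −63(ω_ring−ω_arm),  ω_sun = 0, ω_ring = 1
23(0−ω_arm) = −63(1−ω_arm)  ⇒  86·ω_arm = 63  ⇒  ω_arm = 63/86
sun–planet mesh: 23·(0−63/86) = −20·(ω_p−ω_arm)  ⇒  ω_p−ω_arm = 1449/1720
ω_p = 63/86 + 1449/1720 = 63/40
exact speed ratio = 63/40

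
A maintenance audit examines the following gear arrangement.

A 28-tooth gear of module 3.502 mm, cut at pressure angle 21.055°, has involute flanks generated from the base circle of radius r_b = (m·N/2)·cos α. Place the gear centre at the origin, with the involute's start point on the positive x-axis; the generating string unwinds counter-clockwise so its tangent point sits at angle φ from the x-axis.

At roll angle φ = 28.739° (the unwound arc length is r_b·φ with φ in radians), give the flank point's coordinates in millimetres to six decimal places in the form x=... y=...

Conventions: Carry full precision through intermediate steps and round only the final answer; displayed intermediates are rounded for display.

x=51.153468 y=1.876702

class = single-mesh tooth geometry [base-circle involute, m = 3.502, 28T]
pitch radius r_p = m·N/2 = 3.502·28/2 = 49.028000
base radius r_b = r_p·cos α = 49.028000·cos 21.055° = 45.754694
roll angle φ = 28.739° = 0.50159017 rad
x = r_b·(cos φ + φ·sin φ) = 51.153468
y = r_b·(sin φ − φ·cos φ) = 1.876702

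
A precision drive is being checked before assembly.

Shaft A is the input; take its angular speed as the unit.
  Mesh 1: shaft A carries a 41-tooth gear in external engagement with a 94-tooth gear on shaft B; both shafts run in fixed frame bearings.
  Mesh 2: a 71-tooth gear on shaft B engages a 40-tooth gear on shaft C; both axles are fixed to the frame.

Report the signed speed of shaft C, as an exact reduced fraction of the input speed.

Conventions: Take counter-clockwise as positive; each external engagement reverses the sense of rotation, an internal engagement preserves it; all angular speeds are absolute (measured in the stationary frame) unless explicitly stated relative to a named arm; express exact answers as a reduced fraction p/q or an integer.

2911/3760

2-mesh fixed-axis compound train (all bearings frame-fixed)
mesh 1 [41T→94T]: |ω|/ω_in = 1×41/94 = 41/94, sense flips to −
mesh 2 [71T→40T]: |ω|/ω_in = (41/94)×71/40 = 2911/3760, sense flips to +
signed output speed (× input speed) = 2911/3760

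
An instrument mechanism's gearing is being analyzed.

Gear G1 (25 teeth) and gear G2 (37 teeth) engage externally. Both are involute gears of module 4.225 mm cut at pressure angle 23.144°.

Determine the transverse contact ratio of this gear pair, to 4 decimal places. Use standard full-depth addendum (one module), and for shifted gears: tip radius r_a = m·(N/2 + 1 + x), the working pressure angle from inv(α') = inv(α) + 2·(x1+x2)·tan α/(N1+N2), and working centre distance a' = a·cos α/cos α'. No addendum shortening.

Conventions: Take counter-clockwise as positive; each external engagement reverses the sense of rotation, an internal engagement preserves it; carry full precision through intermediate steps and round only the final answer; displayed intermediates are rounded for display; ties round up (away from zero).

recognized (one external pair, fixed centres): single-mesh tooth geometry, m = 4.225, N1 = 25, N2 = 37
base radii: r_b1 = 48.562146, r_b2 = 71.871977
tip radii: r_a1 = 57.037500, r_a2 = 82.387500
no profile shift: α' = α, a' = a
action lengths: √(r_a1²−r_b1²) = 29.916456, √(r_a2²−r_b2²) = 40.275540
base pitch p_b = π·m·cos α = 12.204999
CR = (29.916456 + 40.275540 − 130.975000·sin 23.14400°)/12.204999 = 1.533236
contact ratio ≈ 1.5332

1.5332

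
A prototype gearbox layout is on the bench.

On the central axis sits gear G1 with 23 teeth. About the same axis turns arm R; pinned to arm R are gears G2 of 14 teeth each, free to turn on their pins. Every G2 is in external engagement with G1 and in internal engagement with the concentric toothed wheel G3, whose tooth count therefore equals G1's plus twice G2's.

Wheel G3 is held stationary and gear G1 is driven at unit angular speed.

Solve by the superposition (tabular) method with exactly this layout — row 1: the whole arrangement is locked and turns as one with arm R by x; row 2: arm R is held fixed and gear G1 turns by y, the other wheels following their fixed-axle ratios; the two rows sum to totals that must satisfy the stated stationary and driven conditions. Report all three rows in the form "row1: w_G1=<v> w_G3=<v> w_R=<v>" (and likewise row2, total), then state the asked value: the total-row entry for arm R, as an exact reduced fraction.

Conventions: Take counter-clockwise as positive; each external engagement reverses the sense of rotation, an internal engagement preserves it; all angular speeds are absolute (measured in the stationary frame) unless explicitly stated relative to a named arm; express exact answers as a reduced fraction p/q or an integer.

row1: w_G1=23/74 w_G3=23/74 w_R=23/74
row2: w_G1=51/74 w_G3=-23/74 w_R=0
total: w_G1=1 w_G3=0 w_R=23/74
asked value: 23/74

planetary set (23T centre, 14T on arm, 51T internal) — Willis relation
row 1 (train locked, turned with arm): all members turn x
row 2 — arm fixed, fixed-axis ratios: sun y, ring −(23/51)·y, arm 0
boundary: total ω_ring = x − (23/51)·y = 0 and total ω_sun = x + y = 1  ⇒  y = 51/74, x = 23/74
row 2 ring = −(23/51)·51/74 = -23/74
totals (row 1 + row 2): sun 23/74 + 51/74 = 1, ring 23/74 + (-23/74) = 0, arm 23/74 + 0 = 23/74
asked cell (total, arm) = 23/74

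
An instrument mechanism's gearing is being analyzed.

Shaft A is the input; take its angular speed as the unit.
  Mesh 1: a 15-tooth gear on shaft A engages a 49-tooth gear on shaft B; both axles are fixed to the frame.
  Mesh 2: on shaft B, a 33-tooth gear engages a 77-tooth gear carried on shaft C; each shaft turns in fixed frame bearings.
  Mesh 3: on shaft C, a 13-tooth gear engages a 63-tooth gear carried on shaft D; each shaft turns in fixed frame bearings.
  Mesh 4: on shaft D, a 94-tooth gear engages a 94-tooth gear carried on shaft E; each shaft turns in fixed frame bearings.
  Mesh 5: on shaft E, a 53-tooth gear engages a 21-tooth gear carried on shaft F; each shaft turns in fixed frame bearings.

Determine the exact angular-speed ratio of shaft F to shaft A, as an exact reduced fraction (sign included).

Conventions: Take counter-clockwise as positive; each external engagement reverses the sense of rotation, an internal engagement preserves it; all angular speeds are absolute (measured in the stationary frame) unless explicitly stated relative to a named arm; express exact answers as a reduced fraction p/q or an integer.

class = fixed-axis compound train [5 meshes; 5 ratios multiply, 5 sense flips]
mesh 1 [15T→49T]: running ratio 15/49, sense −
mesh 2 [33T→77T]: running ratio 45/343, sense +
mesh 3 [13T→63T]: running ratio 65/2401, sense −
mesh 4 [94T→94T]: running ratio 65/2401, sense +
mesh 5 [53T→21T]: running ratio 3445/50421, sense −
ω_out/ω_in = -3445/50421

-3445/50421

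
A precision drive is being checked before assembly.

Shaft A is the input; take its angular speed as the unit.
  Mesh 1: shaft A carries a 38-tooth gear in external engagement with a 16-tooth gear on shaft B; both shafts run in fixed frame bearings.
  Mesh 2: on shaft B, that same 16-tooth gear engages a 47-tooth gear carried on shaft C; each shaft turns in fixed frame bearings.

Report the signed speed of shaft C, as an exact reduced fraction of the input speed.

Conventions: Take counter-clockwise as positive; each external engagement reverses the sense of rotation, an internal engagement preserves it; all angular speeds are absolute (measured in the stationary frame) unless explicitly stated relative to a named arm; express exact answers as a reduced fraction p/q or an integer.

38/47

2-mesh fixed-axis compound train (all bearings frame-fixed)
mesh 1 [38T→16T]: |ω|/ω_in = 1×38/16 = 19/8, sense flips to −
mesh 2 [16T→47T]: |ω|/ω_in = (19/8)×16/47 = 38/47, sense flips to +
signed output speed (× input speed) = 38/47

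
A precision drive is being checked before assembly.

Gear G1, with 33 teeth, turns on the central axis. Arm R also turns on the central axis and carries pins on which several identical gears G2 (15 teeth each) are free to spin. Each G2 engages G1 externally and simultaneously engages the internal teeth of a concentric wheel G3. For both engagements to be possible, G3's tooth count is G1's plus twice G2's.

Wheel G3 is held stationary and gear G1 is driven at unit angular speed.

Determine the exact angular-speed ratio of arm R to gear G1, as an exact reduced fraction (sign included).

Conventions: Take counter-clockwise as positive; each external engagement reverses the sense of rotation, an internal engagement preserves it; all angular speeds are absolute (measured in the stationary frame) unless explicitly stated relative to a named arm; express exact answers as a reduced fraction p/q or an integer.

class = planetary set [G3 = 33+2·15 = 63; Willis about the carrier]
ring teeth: 33 + 2·15 = 63
33(ω_sun−ω_arm) = −63(ω_ring−ω_arm),  ω_ring = 0, ω_sun = 1
33(1−ω_arm) = −63(0−ω_arm)  ⇒  96·ω_arm = 33  ⇒  ω_arm = 11/32
ω_out/ω_in = 11/32

11/32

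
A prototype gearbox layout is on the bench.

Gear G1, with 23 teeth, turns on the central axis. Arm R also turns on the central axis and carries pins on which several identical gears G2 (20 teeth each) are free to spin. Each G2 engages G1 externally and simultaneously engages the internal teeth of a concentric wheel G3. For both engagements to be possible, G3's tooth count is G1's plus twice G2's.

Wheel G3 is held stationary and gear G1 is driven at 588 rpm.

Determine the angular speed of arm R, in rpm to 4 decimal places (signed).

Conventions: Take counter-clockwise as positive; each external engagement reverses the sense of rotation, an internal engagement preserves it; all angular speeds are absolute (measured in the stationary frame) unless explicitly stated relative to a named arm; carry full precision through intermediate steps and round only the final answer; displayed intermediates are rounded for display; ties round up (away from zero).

+157.2558 rpm

planetary set (23T centre, 20T on arm, 63T internal) — Willis relation
normalise by the input: solve with ω_sun = 1, then scale by 588 rpm
ring teeth: 23 + 2·20 = 63
23(ω_sun−ω_arm) = −63(ω_ring−ω_arm),  ω_ring = 0, ω_sun = 1
23(1−ω_arm) = −63(0−ω_arm)  ⇒  86·ω_arm = 23  ⇒  ω_arm = 23/86
scale: ω_arm = 23/86 × 588 rpm = +157.2558 rpm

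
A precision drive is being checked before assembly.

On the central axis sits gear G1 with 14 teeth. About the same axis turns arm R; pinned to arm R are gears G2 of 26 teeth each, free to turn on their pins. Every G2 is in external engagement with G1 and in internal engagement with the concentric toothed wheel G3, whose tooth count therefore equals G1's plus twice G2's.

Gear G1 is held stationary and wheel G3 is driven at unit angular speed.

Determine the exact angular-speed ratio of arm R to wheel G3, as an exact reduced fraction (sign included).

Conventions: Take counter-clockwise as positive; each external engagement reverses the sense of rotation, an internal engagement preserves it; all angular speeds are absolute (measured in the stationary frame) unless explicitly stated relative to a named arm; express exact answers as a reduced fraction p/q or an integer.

planetary set (14T centre, 26T on arm, 66T internal) — Willis relation
ring teeth: 14 + 2·26 = 66
14(ω_sun−ω_arm) = −66(ω_ring−ω_arm),  ω_sun = 0, ω_ring = 1
14(0−ω_arm) = −66(1−ω_arm)  ⇒  80·ω_arm = 66  ⇒  ω_arm = 33/40
ω_out/ω_in = 33/40

33/40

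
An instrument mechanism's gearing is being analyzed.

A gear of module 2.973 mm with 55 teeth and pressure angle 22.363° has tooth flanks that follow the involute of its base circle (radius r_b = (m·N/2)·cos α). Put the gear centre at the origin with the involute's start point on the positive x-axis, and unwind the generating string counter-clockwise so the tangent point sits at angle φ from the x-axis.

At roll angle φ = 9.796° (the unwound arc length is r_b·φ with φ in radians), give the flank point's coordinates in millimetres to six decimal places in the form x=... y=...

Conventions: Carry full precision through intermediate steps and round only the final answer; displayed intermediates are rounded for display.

x=76.705694 y=0.125591

single-mesh involute tooth geometry (55T wheel at module 2.973)
pitch radius r_p = m·N/2 = 2.973·55/2 = 81.757500
base radius r_b = r_p·cos α = 81.757500·cos 22.363° = 75.608676
roll angle φ = 9.796° = 0.17097245 rad
x = r_b·(cos φ + φ·sin φ) = 76.705694
y = r_b·(sin φ − φ·cos φ) = 0.125591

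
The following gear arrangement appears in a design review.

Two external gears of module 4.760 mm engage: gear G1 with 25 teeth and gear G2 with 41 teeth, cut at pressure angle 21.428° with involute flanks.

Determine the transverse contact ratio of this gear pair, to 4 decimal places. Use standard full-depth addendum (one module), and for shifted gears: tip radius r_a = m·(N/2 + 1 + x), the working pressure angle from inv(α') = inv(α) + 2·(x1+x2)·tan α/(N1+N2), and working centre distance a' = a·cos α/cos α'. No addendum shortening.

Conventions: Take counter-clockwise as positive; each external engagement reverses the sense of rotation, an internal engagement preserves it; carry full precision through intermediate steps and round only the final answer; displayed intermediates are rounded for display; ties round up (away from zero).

class = single-mesh tooth geometry [involute pair 25T × 41T, m = 4.760]
base radii: r_b1 = 55.387205, r_b2 = 90.835016
tip radii: r_a1 = 64.260000, r_a2 = 102.340000
no profile shift: α' = α, a' = a
action lengths: √(r_a1²−r_b1²) = 32.582283, √(r_a2²−r_b2²) = 47.143138
base pitch p_b = π·m·cos α = 13.920323
CR = (32.582283 + 47.143138 − 157.080000·sin 21.42800°)/13.920323 = 1.604784
contact ratio ≈ 1.6048

1.6048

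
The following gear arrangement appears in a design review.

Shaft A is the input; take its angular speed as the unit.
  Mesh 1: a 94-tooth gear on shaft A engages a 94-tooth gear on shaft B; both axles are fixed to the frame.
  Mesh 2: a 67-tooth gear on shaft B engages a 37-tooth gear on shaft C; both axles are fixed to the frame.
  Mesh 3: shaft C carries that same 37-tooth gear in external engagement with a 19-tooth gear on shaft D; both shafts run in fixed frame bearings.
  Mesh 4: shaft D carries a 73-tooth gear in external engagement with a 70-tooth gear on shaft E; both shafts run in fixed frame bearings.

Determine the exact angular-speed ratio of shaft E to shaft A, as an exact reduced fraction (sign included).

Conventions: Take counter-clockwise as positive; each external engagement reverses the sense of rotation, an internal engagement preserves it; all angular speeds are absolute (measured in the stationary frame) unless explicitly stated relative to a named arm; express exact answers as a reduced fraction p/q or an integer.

4891/1330

class = fixed-axis compound train [4 meshes; 4 ratios multiply, 4 sense flips]
mesh 1 [94T→94T]: running ratio 1, sense −
mesh 2 [67T→37T]: running ratio 67/37, sense +
mesh 3 [37T→19T]: running ratio 67/19, sense −
mesh 4 [73T→70T]: running ratio 4891/1330, sense +
ω_out/ω_in = 4891/1330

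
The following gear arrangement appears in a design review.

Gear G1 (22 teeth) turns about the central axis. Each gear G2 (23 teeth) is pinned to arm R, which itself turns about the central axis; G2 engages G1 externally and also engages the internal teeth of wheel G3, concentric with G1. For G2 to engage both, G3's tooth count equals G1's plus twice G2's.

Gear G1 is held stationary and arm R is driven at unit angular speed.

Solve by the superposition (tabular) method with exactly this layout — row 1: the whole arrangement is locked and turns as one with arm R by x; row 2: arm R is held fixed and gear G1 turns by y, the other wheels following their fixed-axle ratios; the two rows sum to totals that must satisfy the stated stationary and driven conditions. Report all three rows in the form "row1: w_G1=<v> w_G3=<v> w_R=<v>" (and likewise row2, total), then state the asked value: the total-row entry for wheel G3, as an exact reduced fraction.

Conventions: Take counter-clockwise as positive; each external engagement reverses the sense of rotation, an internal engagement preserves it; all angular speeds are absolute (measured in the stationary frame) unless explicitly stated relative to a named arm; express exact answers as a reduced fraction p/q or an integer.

topology: planetary set — G1 22T / G2 23T / G3 68T, arm = carrier (Willis)
row 1: whole set turns with the arm by x
row 2 (arm held, sun turns y): ω_ring = −(22/68)·y, ω_arm = 0
boundary: total ω_sun = x + y = 0 and total ω_arm = x = 1  ⇒  y = -1, x = 1
row 2 ring = −(22/68)·(-1) = 11/34
totals (row 1 + row 2): sun 1 + (-1) = 0, ring 1 + 11/34 = 45/34, arm 1 + 0 = 1
asked cell (total, ring) = 45/34

row1: w_G1=1 w_G3=1 w_R=1
row2: w_G1=-1 w_G3=11/34 w_R=0
total: w_G1=0 w_G3=45/34 w_R=1
asked value: 45/34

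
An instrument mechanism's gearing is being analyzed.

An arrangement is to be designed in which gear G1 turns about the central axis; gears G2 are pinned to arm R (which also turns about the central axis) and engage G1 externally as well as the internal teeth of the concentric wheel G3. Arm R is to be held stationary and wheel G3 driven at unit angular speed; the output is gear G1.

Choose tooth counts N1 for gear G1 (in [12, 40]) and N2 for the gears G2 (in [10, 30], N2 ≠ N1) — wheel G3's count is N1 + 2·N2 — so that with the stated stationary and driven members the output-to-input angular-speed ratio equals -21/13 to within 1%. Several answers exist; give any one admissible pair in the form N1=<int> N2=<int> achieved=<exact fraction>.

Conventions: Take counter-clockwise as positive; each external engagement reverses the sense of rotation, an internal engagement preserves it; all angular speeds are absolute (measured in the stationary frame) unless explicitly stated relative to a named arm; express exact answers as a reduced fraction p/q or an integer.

design class (target -21/13): planetary set
Willis with ω_arm = 0: ω_sun/ω_ring = −N3/N1; set equal to -21/13  ⇒  N3/N1 = −(-21/13) = 21/13
N3 = N1 + 2·N2  ⇒  N2/N1 = (N3/N1 − 1)/2 = (21/13 − 1)/2 = 4/13
smallest multiple with N1 ≥ 12 and N2 ≥ 10: k = 3  ⇒  N1 = 3·13 = 39, N2 = 3·4 = 12 (N1 ≤ 40, N2 ≤ 30, N2 ≠ N1 ✓), N3 = 39 + 2·12 = 63
check: −N3/N1 with N1 = 39, N3 = 63 gives -21/13; |achieved − target| = 0 ≤ 21/1300 ✓

N1=39 N2=12 achieved=-21/13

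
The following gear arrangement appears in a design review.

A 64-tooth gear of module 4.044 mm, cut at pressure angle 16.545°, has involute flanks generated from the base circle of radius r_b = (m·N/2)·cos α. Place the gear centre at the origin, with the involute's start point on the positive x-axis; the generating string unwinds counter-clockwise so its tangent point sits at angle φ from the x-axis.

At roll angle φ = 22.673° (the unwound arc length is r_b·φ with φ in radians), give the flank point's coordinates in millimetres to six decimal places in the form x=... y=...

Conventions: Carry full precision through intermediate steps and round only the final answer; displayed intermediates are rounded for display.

single-mesh involute tooth geometry (64T wheel at module 4.044)
pitch radius r_p = m·N/2 = 4.044·64/2 = 129.408000
base radius r_b = r_p·cos α = 129.408000·cos 16.545° = 124.050040
roll angle φ = 22.673° = 0.39571850 rad
x = r_b·(cos φ + φ·sin φ) = 133.385791
y = r_b·(sin φ − φ·cos φ) = 2.522427

x=133.385791 y=2.522427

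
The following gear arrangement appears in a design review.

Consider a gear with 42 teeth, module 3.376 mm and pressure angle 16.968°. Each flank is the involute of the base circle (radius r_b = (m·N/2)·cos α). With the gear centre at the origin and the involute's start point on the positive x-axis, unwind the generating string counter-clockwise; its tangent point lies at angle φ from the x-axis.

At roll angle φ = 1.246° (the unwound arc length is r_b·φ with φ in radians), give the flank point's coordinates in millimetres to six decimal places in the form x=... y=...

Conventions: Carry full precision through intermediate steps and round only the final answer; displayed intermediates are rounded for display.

class = single-mesh tooth geometry [base-circle involute, m = 3.376, 42T]
pitch radius r_p = m·N/2 = 3.376·42/2 = 70.896000
base radius r_b = r_p·cos α = 70.896000·cos 16.968° = 67.809748
roll angle φ = 1.246° = 0.02174680 rad
x = r_b·(cos φ + φ·sin φ) = 67.825781
y = r_b·(sin φ − φ·cos φ) = 0.000232

x=67.825781 y=0.000232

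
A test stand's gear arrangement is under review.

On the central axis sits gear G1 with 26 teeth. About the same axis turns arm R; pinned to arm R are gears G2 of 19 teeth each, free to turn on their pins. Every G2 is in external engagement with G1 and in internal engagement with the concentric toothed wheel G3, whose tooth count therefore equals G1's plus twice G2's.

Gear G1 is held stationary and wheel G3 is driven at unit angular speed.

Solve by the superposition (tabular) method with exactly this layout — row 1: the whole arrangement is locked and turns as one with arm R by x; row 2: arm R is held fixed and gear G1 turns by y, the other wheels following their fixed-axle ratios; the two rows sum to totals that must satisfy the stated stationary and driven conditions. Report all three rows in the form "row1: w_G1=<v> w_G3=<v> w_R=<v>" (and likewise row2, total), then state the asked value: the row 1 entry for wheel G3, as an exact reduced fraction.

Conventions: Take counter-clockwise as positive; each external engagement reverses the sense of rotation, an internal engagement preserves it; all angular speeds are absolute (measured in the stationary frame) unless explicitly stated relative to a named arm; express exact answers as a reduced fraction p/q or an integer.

topology: planetary set — G1 26T / G2 19T / G3 64T, arm = carrier (Willis)
row 1: whole set turns with the arm by x
row 2 — arm fixed, fixed-axis ratios: sun y, ring −(26/64)·y, arm 0
boundary: total ω_sun = x + y = 0 and total ω_ring = x − (26/64)·y = 1  ⇒  y = -32/45, x = 32/45
row 2 ring = −(26/64)·(-32/45) = 13/45
totals (row 1 + row 2): sun 32/45 + (-32/45) = 0, ring 32/45 + 13/45 = 1, arm 32/45 + 0 = 32/45
asked cell (row1, ring) = 32/45

row1: w_G1=32/45 w_G3=32/45 w_R=32/45
row2: w_G1=-32/45 w_G3=13/45 w_R=0
total: w_G1=0 w_G3=1 w_R=32/45
asked value: 32/45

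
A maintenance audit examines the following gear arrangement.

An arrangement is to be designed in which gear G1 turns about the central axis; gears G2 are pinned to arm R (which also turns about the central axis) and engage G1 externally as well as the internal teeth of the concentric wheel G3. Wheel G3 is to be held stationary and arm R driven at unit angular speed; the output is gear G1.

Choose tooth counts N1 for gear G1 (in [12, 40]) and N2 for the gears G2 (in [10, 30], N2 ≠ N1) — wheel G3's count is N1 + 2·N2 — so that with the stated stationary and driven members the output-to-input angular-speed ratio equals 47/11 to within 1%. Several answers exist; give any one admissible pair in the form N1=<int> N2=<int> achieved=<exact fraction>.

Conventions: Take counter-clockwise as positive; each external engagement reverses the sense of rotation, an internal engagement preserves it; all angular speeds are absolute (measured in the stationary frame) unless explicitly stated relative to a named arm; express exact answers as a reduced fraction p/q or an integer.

planetary set to be sized for 47/11 (Willis relation)
Willis with ω_ring = 0: ω_sun/ω_arm = (N1+N3)/N1; set equal to 47/11  ⇒  N3/N1 = 47/11 − 1 = 36/11
N3 = N1 + 2·N2  ⇒  N2/N1 = (N3/N1 − 1)/2 = (36/11 − 1)/2 = 25/22
smallest multiple with N1 ≥ 12 and N2 ≥ 10: k = 1  ⇒  N1 = 1·22 = 22, N2 = 1·25 = 25 (N1 ≤ 40, N2 ≤ 30, N2 ≠ N1 ✓), N3 = 22 + 2·25 = 72
check: (N1+N3)/N1 with N1 = 22, N3 = 72 gives 47/11; |achieved − target| = 0 ≤ 47/1100 ✓

N1=22 N2=25 achieved=47/11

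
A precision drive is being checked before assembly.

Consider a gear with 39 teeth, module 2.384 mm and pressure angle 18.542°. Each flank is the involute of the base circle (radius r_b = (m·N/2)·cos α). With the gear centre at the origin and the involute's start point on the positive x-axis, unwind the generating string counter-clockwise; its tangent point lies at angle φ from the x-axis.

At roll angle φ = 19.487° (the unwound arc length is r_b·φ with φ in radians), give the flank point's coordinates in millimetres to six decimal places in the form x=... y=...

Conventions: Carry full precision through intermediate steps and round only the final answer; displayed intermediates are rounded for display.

topology: single-mesh involute geometry — m = 2.384, N = 39
pitch radius r_p = m·N/2 = 2.384·39/2 = 46.488000
base radius r_b = r_p·cos α = 46.488000·cos 18.542° = 44.074845
roll angle φ = 19.487° = 0.34011231 rad
x = r_b·(cos φ + φ·sin φ) = 46.550806
y = r_b·(sin φ − φ·cos φ) = 0.571353

x=46.550806 y=0.571353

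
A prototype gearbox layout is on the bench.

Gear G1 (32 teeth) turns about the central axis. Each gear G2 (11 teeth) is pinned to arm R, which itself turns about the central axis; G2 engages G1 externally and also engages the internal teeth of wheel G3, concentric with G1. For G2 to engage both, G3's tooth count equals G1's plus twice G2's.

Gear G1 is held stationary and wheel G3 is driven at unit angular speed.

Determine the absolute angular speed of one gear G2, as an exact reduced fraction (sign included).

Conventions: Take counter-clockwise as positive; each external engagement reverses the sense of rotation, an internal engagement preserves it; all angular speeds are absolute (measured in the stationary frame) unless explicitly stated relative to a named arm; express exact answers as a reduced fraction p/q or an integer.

27/11

class = planetary set [G3 = 32+2·11 = 54; Willis about the carrier]
ring teeth: 32 + 2·11 = 54
32(ω_sun−ω_arm) = −54(ω_ring−ω_arm),  ω_sun = 0, ω_ring = 1
32(0−ω_arm) = −54(1−ω_arm)  ⇒  86·ω_arm = 54  ⇒  ω_arm = 27/43
sun–planet mesh: 32·(0−27/43) = −11·(ω_p−ω_arm)  ⇒  ω_p−ω_arm = 864/473
ω_p = 27/43 + 864/473 = 27/11
exact speed ratio = 27/11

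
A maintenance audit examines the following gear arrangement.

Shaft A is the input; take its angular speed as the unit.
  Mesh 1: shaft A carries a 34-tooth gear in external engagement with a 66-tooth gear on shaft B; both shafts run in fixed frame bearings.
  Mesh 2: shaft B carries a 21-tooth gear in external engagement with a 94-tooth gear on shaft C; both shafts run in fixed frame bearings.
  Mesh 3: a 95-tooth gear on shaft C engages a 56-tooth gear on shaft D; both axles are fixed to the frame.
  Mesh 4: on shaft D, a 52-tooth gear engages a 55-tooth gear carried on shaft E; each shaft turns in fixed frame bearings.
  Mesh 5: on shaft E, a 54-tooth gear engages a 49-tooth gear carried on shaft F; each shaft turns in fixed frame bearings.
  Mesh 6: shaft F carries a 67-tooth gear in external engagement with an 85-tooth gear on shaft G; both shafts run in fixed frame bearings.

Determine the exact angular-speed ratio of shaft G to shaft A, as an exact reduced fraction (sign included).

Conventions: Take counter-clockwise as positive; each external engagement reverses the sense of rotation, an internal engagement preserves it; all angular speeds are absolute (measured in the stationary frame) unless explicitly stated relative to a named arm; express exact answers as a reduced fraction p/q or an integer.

446823/2786630

class = fixed-axis compound train [6 meshes; 6 ratios multiply, 6 sense flips]
mesh 1 [34T→66T]: running ratio 17/33, sense −
mesh 2 [21T→94T]: running ratio 119/1034, sense +
mesh 3 [95T→56T]: running ratio 1615/8272, sense −
mesh 4 [52T→55T]: running ratio 4199/22748, sense +
mesh 5 [54T→49T]: running ratio 113373/557326, sense −
mesh 6 [67T→85T]: running ratio 446823/2786630, sense +
ω_out/ω_in = 446823/2786630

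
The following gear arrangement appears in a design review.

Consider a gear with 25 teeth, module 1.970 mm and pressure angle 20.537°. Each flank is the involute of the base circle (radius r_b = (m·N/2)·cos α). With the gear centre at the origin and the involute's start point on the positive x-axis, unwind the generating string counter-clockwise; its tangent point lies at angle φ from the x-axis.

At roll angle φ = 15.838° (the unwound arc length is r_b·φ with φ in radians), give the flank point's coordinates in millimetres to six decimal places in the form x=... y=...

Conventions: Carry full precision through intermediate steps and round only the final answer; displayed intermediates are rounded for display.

recognized (one wheel, involute flank): single-mesh tooth geometry, m = 1.970, N = 25
pitch radius r_p = m·N/2 = 1.970·25/2 = 24.625000
base radius r_b = r_p·cos α = 24.625000·cos 20.537° = 23.059979
roll angle φ = 15.838° = 0.27642525 rad
x = r_b·(cos φ + φ·sin φ) = 23.924237
y = r_b·(sin φ − φ·cos φ) = 0.161120

x=23.924237 y=0.161120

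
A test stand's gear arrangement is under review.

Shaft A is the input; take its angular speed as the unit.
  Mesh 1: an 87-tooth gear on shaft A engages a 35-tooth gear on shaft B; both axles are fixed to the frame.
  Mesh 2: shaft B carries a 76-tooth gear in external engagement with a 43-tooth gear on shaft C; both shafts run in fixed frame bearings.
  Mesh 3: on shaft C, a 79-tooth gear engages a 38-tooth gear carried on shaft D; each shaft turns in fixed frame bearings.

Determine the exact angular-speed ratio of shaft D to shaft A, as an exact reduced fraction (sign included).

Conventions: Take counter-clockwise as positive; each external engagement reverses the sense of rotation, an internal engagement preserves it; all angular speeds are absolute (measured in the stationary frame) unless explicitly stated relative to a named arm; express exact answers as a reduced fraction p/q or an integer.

class = fixed-axis compound train [3 meshes; 3 ratios multiply, 3 sense flips]
mesh 1 [87T→35T]: running ratio 87/35, sense −
mesh 2 [76T→43T]: running ratio 6612/1505, sense +
mesh 3 [79T→38T]: running ratio 13746/1505, sense −
ω_out/ω_in = -13746/1505

-13746/1505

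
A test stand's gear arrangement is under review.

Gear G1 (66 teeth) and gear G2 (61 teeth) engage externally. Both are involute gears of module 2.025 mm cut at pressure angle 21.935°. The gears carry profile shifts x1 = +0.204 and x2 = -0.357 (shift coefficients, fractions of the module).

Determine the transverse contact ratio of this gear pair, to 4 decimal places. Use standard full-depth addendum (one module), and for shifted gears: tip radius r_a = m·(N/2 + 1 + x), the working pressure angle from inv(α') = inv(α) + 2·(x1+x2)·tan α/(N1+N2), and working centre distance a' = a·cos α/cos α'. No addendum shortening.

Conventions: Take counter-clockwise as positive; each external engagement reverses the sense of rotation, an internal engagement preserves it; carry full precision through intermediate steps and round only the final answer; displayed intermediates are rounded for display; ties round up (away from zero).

1.7063

single-mesh involute tooth geometry (66T engaging 61T at module 2.025)
base radii: r_b1 = 61.987420, r_b2 = 57.291404
tip radii: r_a1 = 69.263100, r_a2 = 63.064575
inv(α') = inv(21.935°) + 2·(+0.204-0.357)·tan α/(66+61) = 0.01889891  ⇒  α' = 21.58611°
a' = a·cos α / cos α' = 128.5875·cos 21.935°/cos 21.58611° = 128.275321
action lengths: √(r_a1²−r_b1²) = 30.902051, √(r_a2²−r_b2²) = 26.359736
base pitch p_b = π·m·cos α = 5.901189
CR = (30.902051 + 26.359736 − 128.275321·sin 21.58611°)/5.901189 = 1.706337
contact ratio ≈ 1.7063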